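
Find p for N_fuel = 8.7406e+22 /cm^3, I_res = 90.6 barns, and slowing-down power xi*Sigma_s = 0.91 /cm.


p = exp(-N * I * 1e-24 / (xi*Sigma_s))
p = exp(-8.7406e+22 * 90.6 * 1e-24 / 0.91)
p = 1.6622e-04

1.6622e-04


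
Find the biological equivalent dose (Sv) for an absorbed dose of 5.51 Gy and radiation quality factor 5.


H = D * Q
H = 5.51 * 5
H = 27.550 Sv

27.550


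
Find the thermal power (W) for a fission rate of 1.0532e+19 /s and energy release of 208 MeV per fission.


P = fission_rate * E_MeV * 1.602e-13
P = 1.0532e+19 * 208 * 1.602e-13
P = 3.5094e+08 W

3.5094e+08


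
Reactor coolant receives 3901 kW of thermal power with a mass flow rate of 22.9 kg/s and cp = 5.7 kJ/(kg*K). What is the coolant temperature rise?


dT = Q / (m_dot * cp)
dT = 3901 / (22.9 * 5.7)
dT = 29.886 C

29.886


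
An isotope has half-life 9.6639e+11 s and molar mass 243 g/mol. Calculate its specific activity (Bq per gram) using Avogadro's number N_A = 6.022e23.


lambda = ln(2) / t_half = ln(2) / 9.6639e+11 = 7.172541e-13 /s
SA = lambda * N_A / M
SA = 7.172541e-13 * 6.022e23 / 243
SA = 1.7775e+09 Bq/g

1.7775e+09


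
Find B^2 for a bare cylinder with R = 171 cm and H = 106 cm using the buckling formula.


B^2 = (2.405/R)^2 + (pi/H)^2
B^2 = (2.405/171)^2 + (pi/106)^2
B^2 = 0.0010762 /cm^2

0.0010762


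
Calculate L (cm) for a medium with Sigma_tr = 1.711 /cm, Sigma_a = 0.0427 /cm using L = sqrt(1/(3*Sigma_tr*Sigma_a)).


D = 1 / (3 * Sigma_tr) = 1 / (3 * 1.711) = 0.1948178 cm
L = sqrt(D / Sigma_a)
L = sqrt(0.1948178 / 0.0427)
L = 2.1360 cm

2.1360


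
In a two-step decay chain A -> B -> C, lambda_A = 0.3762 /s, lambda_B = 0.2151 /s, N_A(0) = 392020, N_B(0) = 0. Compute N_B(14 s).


N_B(t) = lambda_A * N_A0 / (lambda_B - lambda_A) * [exp(-lambda_A*t) - exp(-lambda_B*t)]
exp(-0.3762*14) = 0.005160096; exp(-0.2151*14) = 0.04922272
N_B = 0.3762 * 392020 / (0.2151 - 0.3762) * (0.005160096 - 0.04922272)
N_B = 40337

40337


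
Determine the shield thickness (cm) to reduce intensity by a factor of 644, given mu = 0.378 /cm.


x = ln(factor) / mu
x = ln(644) / 0.378
x = 17.110 cm

17.110


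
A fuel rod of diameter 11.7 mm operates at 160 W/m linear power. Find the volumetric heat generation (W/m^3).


r = D / 2 / 1000 = 11.7 / 2 / 1000 = 0.00585 m
q''' = q' / (pi * r^2)
q''' = 160 / (pi * 0.00585^2)
q''' = 1.4882e+06 W/m^3

1.4882e+06


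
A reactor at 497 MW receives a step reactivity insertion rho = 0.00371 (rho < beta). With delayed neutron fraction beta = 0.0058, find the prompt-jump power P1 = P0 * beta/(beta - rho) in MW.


P1/P0 = beta / (beta - rho)
P1/P0 = 0.0058 / (0.0058 - 0.00371) = 2.775120
P1 = 497 * 2.775120 = 1379.2 MW

1379.2


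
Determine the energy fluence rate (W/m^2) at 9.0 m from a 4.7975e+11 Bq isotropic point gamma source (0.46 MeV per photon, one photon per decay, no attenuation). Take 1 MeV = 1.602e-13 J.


psi = A * E * 1.602e-13 / (4*pi*r^2)
psi = 4.7975e+11 * 0.46 * 1.602e-13 / (4*pi*9.0^2)
psi = 3.4733e-05 W/m^2

3.4733e-05


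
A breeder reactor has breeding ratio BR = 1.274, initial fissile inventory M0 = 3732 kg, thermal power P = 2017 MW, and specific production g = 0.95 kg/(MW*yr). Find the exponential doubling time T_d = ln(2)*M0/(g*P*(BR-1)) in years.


Breeding gain G = BR - 1 = 1.274 - 1 = 0.274
Fissile production rate = g * P * G = 0.95 * 2017 * 0.274 = 525.0251 kg/yr
T_d = ln(2) * M0 / (g * P * G)
T_d = ln(2) * 3732 / 525.0251 = 4.9271 yr

4.9271


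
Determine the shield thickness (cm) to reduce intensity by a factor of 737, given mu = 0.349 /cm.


x = ln(factor) / mu
x = ln(737) / 0.349
x = 18.919 cm

18.919


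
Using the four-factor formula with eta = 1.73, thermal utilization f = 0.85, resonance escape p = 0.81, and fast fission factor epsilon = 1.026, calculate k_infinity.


k_inf = eta * f * p * epsilon
k_inf = 1.73 * 0.85 * 0.81 * 1.026
k_inf = 1.2221

1.2221


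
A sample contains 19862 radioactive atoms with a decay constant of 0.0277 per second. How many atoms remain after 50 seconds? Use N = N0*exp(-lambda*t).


N = N0 * exp(-lambda * t)
N = 19862 * exp(-0.0277 * 50)
N = 4971.9

4971.9


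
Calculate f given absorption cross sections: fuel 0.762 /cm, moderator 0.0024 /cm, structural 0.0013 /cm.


f = Sigma_a_fuel / (Sigma_a_fuel + Sigma_a_mod + Sigma_a_other)
f = 0.762 / (0.762 + 0.0024 + 0.0013)
f = 0.99517

0.99517


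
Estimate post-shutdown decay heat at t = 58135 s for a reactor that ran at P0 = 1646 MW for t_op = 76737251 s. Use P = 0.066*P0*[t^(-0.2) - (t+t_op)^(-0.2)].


P/P0 = 0.066 * [t^(-0.2) - (t + t_op)^(-0.2)]
P/P0 = 0.066 * [58135^(-0.2) - (58135 + 76737251)^(-0.2)]
P/P0 = 0.066 * [0.1114583 - 0.02648091] = 0.005608508
P = 1646 * 0.005608508 = 9.2316 MW

9.2316


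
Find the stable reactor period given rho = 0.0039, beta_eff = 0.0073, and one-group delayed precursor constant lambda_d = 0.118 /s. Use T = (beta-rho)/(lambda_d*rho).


T = (beta - rho) / (lambda_d * rho)
T = (0.0073 - 0.0039) / (0.118 * 0.0039)
T = 7.3881 s

7.3881


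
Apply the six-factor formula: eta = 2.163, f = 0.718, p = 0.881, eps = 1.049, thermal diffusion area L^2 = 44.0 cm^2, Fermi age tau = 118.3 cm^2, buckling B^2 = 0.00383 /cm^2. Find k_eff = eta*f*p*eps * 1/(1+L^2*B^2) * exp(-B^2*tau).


k_inf = eta*f*p*eps = 2.163*0.718*0.881*1.049 = 1.435266
P_TNL = 1/(1 + L^2*B^2) = 1/(1 + 44.0*0.00383) = 0.8557834
P_FNL = exp(-B^2*tau) = exp(-0.00383*118.3) = 0.6356616
k_eff = k_inf * P_TNL * P_FNL = 1.435266 * 0.8557834 * 0.6356616
k_eff = 0.78077

0.78077


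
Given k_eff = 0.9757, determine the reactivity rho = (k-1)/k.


rho = (k_eff - 1) / k_eff
rho = (0.9757 - 1) / 0.9757
rho = -0.024905

-0.024905


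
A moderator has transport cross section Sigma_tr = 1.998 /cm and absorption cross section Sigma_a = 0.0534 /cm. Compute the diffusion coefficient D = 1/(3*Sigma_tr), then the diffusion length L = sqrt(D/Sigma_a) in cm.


D = 1 / (3 * Sigma_tr) = 1 / (3 * 1.998) = 0.1668335 cm
L = sqrt(D / Sigma_a)
L = sqrt(0.1668335 / 0.0534)
L = 1.7675 cm

1.7675


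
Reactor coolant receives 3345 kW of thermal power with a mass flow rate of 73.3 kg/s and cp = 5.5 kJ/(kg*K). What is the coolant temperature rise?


dT = Q / (m_dot * cp)
dT = 3345 / (73.3 * 5.5)
dT = 8.2972 C

8.2972


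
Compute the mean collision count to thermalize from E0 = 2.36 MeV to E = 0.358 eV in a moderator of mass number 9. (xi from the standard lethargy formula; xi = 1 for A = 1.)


xi = 1 + (A-1)^2/(2A)*ln((A-1)/(A+1)) = 0.2066007 (for A = 9)
n = ln(E0/E) / xi
n = ln(2.36e6 / 0.358) / 0.2066007
n = ln(6.592179e+06) / 0.2066007 = 75.999

75.999


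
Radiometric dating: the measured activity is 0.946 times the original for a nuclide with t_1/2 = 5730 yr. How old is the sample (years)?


lambda = ln(2) / t_half = ln(2) / 5730 = 1.209681e-04 /yr
t = -ln(A/A0) / lambda
t = -ln(0.946) / 1.209681e-04
t = 458.90 yr

458.90


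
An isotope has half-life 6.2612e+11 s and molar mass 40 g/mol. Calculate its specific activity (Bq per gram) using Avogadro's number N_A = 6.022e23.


lambda = ln(2) / t_half = ln(2) / 6.2612e+11 = 1.107052e-12 /s
SA = lambda * N_A / M
SA = 1.107052e-12 * 6.022e23 / 40
SA = 1.6667e+10 Bq/g

1.6667e+10


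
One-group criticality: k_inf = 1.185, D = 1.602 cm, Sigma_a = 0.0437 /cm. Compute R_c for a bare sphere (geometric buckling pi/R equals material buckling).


L^2 = D / Sigma_a = 1.602 / 0.0437 = 36.65904 cm^2
B_m^2 = (k_inf - 1) / L^2 = (1.185 - 1) / 36.65904 = 0.005046504 /cm^2
For a bare sphere: B_g = pi/R, so R_c = pi / sqrt(B_m^2)
R_c = pi / sqrt(0.005046504) = 44.224 cm

44.224


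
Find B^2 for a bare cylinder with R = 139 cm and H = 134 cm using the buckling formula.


B^2 = (2.405/R)^2 + (pi/H)^2
B^2 = (2.405/139)^2 + (pi/134)^2
B^2 = 8.4902e-04 /cm^2

8.4902e-04


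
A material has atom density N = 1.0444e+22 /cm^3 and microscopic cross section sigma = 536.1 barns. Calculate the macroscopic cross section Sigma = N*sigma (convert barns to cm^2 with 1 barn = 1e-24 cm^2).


Sigma = N * sigma_barns * 1e-24
Sigma = 1.0444e+22 * 536.1 * 1e-24
Sigma = 5.5990 /cm

5.5990


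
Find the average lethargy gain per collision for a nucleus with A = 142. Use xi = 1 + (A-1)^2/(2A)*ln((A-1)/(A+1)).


xi = 1 + (A-1)^2/(2A) * ln((A-1)/(A+1))
xi = 1 + (142-1)^2/(2*142) * ln((142-1)/(142 +1))
xi = 0.014019

0.014019


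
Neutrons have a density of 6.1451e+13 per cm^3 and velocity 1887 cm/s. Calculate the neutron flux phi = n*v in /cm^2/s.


phi = n * v
phi = 6.1451e+13 * 1887
phi = 1.1596e+17 /cm^2/s

1.1596e+17


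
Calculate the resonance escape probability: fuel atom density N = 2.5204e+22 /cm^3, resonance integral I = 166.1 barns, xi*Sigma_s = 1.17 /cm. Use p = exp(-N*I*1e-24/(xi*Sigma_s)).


p = exp(-N * I * 1e-24 / (xi*Sigma_s))
p = exp(-2.5204e+22 * 166.1 * 1e-24 / 1.17)
p = 0.027929

0.027929


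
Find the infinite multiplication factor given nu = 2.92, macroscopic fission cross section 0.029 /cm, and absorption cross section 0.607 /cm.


k_inf = nu * Sigma_f / Sigma_a
k_inf = 2.92 * 0.029 / 0.607
k_inf = 0.13951

0.13951


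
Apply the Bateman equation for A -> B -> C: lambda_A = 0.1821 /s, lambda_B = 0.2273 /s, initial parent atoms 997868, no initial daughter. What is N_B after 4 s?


N_B(t) = lambda_A * N_A0 / (lambda_B - lambda_A) * [exp(-lambda_A*t) - exp(-lambda_B*t)]
exp(-0.1821*4) = 0.4826807; exp(-0.2273*4) = 0.4028464
N_B = 0.1821 * 997868 / (0.2273 - 0.1821) * (0.4826807 - 0.4028464)
N_B = 320948

320948


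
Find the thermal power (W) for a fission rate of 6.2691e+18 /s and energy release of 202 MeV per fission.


P = fission_rate * E_MeV * 1.602e-13
P = 6.2691e+18 * 202 * 1.602e-13
P = 2.0287e+08 W

2.0287e+08


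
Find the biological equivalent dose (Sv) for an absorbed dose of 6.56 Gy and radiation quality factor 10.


H = D * Q
H = 6.56 * 10
H = 65.600 Sv

65.600


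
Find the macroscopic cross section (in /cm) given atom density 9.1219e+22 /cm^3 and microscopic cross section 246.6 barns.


Sigma = N * sigma_barns * 1e-24
Sigma = 9.1219e+22 * 246.6 * 1e-24
Sigma = 22.495 /cm

22.495


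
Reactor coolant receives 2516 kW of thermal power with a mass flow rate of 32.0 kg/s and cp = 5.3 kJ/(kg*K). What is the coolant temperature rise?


dT = Q / (m_dot * cp)
dT = 2516 / (32.0 * 5.3)
dT = 14.835 C

14.835


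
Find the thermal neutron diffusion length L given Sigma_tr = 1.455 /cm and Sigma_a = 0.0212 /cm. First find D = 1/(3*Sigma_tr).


D = 1 / (3 * Sigma_tr) = 1 / (3 * 1.455) = 0.2290951 cm
L = sqrt(D / Sigma_a)
L = sqrt(0.2290951 / 0.0212)
L = 3.2873 cm

3.2873


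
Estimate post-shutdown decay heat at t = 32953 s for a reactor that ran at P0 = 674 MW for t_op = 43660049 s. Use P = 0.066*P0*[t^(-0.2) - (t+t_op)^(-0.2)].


P/P0 = 0.066 * [t^(-0.2) - (t + t_op)^(-0.2)]
P/P0 = 0.066 * [32953^(-0.2) - (32953 + 43660049)^(-0.2)]
P/P0 = 0.066 * [0.1248593 - 0.02964269] = 0.006284296
P = 674 * 0.006284296 = 4.2356 MW

4.2356


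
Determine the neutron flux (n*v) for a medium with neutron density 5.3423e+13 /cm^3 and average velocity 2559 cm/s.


phi = n * v
phi = 5.3423e+13 * 2559
phi = 1.3671e+17 /cm^2/s

1.3671e+17


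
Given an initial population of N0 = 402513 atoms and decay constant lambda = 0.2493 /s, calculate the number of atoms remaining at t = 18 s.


N = N0 * exp(-lambda * t)
N = 402513 * exp(-0.2493 * 18)
N = 4528.2

4528.2


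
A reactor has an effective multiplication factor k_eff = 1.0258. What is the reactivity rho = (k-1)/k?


rho = (k_eff - 1) / k_eff
rho = (1.0258 - 1) / 1.0258
rho = 0.025151

0.025151


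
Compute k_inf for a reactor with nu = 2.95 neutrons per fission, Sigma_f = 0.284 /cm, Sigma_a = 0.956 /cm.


k_inf = nu * Sigma_f / Sigma_a
k_inf = 2.95 * 0.284 / 0.956
k_inf = 0.87636

0.87636


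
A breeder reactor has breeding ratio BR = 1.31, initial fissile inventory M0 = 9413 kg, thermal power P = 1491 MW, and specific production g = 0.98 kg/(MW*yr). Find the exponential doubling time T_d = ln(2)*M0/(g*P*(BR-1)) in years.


Breeding gain G = BR - 1 = 1.31 - 1 = 0.31
Fissile production rate = g * P * G = 0.98 * 1491 * 0.31 = 452.9658 kg/yr
T_d = ln(2) * M0 / (g * P * G)
T_d = ln(2) * 9413 / 452.9658 = 14.404 yr

14.404


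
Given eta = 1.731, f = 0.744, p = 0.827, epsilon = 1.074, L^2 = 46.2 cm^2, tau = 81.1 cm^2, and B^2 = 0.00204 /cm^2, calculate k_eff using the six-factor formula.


k_inf = eta*f*p*eps = 1.731*0.744*0.827*1.074 = 1.143878
P_TNL = 1/(1 + L^2*B^2) = 1/(1 + 46.2*0.00204) = 0.9138696
P_FNL = exp(-B^2*tau) = exp(-0.00204*81.1) = 0.8475173
k_eff = k_inf * P_TNL * P_FNL = 1.143878 * 0.9138696 * 0.8475173
k_eff = 0.88596

0.88596


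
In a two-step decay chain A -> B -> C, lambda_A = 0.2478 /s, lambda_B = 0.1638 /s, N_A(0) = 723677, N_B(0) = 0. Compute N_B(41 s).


N_B(t) = lambda_A * N_A0 / (lambda_B - lambda_A) * [exp(-lambda_A*t) - exp(-lambda_B*t)]
exp(-0.2478*41) = 3.869501e-05; exp(-0.1638*41) = 0.001211616
N_B = 0.2478 * 723677 / (0.1638 - 0.2478) * (3.869501e-05 - 0.001211616)
N_B = 2504.0

2504.0


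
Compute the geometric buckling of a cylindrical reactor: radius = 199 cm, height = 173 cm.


B^2 = (2.405/R)^2 + (pi/H)^2
B^2 = (2.405/199)^2 + (pi/173)^2
B^2 = 4.7582e-04 /cm^2

4.7582e-04


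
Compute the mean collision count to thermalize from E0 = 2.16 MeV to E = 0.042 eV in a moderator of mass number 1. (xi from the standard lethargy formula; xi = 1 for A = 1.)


xi = 1 + (A-1)^2/(2A)*ln((A-1)/(A+1)) = 1 (for A = 1)
n = ln(E0/E) / xi
n = ln(2.16e6 / 0.042) / 1
n = ln(5.142857e+07) / 1 = 17.756

17.756


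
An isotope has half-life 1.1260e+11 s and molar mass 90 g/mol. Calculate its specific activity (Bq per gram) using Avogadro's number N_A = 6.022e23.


lambda = ln(2) / t_half = ln(2) / 1.1260e+11 = 6.155836e-12 /s
SA = lambda * N_A / M
SA = 6.155836e-12 * 6.022e23 / 90
SA = 4.1189e+10 Bq/g

4.1189e+10


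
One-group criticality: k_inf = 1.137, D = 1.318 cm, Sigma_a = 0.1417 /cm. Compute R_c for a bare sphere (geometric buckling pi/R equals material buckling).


L^2 = D / Sigma_a = 1.318 / 0.1417 = 9.301341 cm^2
B_m^2 = (k_inf - 1) / L^2 = (1.137 - 1) / 9.301341 = 0.01472906 /cm^2
For a bare sphere: B_g = pi/R, so R_c = pi / sqrt(B_m^2)
R_c = pi / sqrt(0.01472906) = 25.886 cm

25.886


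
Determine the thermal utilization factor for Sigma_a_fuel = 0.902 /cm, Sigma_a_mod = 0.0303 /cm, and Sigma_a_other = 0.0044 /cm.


f = Sigma_a_fuel / (Sigma_a_fuel + Sigma_a_mod + Sigma_a_other)
f = 0.902 / (0.902 + 0.0303 + 0.0044)
f = 0.96296

0.96296


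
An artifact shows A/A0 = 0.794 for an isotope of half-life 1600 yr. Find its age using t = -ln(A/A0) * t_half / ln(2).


lambda = ln(2) / t_half = ln(2) / 1600 = 4.332170e-04 /yr
t = -ln(A/A0) / lambda
t = -ln(0.794) / 4.332170e-04
t = 532.46 yr

532.46


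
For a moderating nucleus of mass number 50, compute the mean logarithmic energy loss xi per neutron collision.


xi = 1 + (A-1)^2/(2A) * ln((A-1)/(A+1))
xi = 1 + (50-1)^2/(2*50) * ln((50-1)/(50 +1))
xi = 0.039472

0.039472


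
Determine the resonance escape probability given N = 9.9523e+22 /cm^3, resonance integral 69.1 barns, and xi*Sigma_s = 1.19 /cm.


p = exp(-N * I * 1e-24 / (xi*Sigma_s))
p = exp(-9.9523e+22 * 69.1 * 1e-24 / 1.19)
p = 0.0030917

0.0030917


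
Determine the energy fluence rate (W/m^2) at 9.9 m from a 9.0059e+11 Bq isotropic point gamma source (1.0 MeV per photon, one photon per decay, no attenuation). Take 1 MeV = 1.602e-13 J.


psi = A * E * 1.602e-13 / (4*pi*r^2)
psi = 9.0059e+11 * 1.0 * 1.602e-13 / (4*pi*9.9^2)
psi = 1.1714e-04 W/m^2

1.1714e-04


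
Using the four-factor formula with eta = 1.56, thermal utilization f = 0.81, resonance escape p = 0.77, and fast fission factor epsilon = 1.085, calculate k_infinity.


k_inf = eta * f * p * epsilon
k_inf = 1.56 * 0.81 * 0.77 * 1.085
k_inf = 1.0557

1.0557


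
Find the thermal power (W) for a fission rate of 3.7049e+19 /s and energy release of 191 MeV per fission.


P = fission_rate * E_MeV * 1.602e-13
P = 3.7049e+19 * 191 * 1.602e-13
P = 1.1336e+09 W

1.1336e+09


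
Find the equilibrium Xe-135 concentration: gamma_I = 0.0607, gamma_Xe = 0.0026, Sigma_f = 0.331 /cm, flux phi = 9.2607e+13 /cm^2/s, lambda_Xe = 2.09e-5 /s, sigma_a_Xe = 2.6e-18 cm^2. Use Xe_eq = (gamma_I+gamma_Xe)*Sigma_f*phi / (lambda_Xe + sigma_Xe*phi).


Xe_eq = (gamma_I + gamma_Xe) * Sigma_f * phi / (lambda_Xe + sigma_Xe * phi)
Numerator = (0.0607 + 0.0026) * 0.331 * 9.2607e+13 = 1.940330e+12
Denominator = 2.09e-5 + 2.6e-18 * 9.2607e+13 = 2.616782e-04
Xe_eq = 1.940330e+12 / 2.616782e-04 = 7.4149e+15 /cm^3

7.4149e+15


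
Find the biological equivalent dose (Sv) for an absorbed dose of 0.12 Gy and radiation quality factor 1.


H = D * Q
H = 0.12 * 1
H = 0.12000 Sv

0.12000


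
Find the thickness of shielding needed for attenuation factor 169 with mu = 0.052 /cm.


x = ln(factor) / mu
x = ln(169) / 0.052
x = 98.652 cm

98.652


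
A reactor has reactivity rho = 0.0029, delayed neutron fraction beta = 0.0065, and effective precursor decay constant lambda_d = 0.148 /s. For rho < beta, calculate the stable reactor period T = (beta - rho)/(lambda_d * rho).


T = (beta - rho) / (lambda_d * rho)
T = (0.0065 - 0.0029) / (0.148 * 0.0029)
T = 8.3877 s

8.3877


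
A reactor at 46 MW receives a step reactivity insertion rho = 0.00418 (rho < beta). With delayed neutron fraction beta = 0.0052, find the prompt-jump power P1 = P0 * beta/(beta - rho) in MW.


P1/P0 = beta / (beta - rho)
P1/P0 = 0.0052 / (0.0052 - 0.00418) = 5.098039
P1 = 46 * 5.098039 = 234.51 MW

234.51


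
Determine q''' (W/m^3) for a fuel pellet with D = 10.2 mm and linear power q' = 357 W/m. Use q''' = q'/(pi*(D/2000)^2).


r = D / 2 / 1000 = 10.2 / 2 / 1000 = 0.0051 m
q''' = q' / (pi * r^2)
q''' = 357 / (pi * 0.0051^2)
q''' = 4.3690e+06 W/m^3

4.3690e+06


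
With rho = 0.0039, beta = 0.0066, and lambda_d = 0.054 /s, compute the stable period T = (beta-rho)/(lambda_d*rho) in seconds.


T = (beta - rho) / (lambda_d * rho)
T = (0.0066 - 0.0039) / (0.054 * 0.0039)
T = 12.821 s

12.821


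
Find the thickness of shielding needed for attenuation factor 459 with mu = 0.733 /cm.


x = ln(factor) / mu
x = ln(459) / 0.733
x = 8.3616 cm

8.3616


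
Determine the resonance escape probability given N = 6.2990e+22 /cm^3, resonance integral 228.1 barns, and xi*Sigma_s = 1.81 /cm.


p = exp(-N * I * 1e-24 / (xi*Sigma_s))
p = exp(-6.2990e+22 * 228.1 * 1e-24 / 1.81)
p = 3.5687e-04

3.5687e-04


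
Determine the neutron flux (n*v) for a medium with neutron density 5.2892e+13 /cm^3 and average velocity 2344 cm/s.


phi = n * v
phi = 5.2892e+13 * 2344
phi = 1.2398e+17 /cm^2/s

1.2398e+17


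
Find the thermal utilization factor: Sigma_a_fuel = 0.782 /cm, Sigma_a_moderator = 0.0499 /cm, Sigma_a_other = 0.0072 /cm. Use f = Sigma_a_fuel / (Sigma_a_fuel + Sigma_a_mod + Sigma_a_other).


f = Sigma_a_fuel / (Sigma_a_fuel + Sigma_a_mod + Sigma_a_other)
f = 0.782 / (0.782 + 0.0499 + 0.0072)
f = 0.93195

0.93195


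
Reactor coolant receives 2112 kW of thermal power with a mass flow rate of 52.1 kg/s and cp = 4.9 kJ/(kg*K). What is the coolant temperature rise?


dT = Q / (m_dot * cp)
dT = 2112 / (52.1 * 4.9)
dT = 8.2729 C

8.2729


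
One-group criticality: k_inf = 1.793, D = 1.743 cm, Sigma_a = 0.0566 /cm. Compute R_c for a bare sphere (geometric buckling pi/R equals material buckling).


L^2 = D / Sigma_a = 1.743 / 0.0566 = 30.79505 cm^2
B_m^2 = (k_inf - 1) / L^2 = (1.793 - 1) / 30.79505 = 0.02575089 /cm^2
For a bare sphere: B_g = pi/R, so R_c = pi / sqrt(B_m^2)
R_c = pi / sqrt(0.02575089) = 19.577 cm

19.577


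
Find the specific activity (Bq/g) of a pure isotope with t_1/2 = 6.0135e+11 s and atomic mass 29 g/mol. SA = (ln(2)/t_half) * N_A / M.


lambda = ln(2) / t_half = ln(2) / 6.0135e+11 = 1.152652e-12 /s
SA = lambda * N_A / M
SA = 1.152652e-12 * 6.022e23 / 29
SA = 2.3935e+10 Bq/g

2.3935e+10


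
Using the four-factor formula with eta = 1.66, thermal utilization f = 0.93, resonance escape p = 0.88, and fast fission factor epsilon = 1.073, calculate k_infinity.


k_inf = eta * f * p * epsilon
k_inf = 1.66 * 0.93 * 0.88 * 1.073
k_inf = 1.4577

1.4577


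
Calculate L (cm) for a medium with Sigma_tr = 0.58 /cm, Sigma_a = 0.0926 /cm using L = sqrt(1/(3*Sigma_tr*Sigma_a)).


D = 1 / (3 * Sigma_tr) = 1 / (3 * 0.58) = 0.5747126 cm
L = sqrt(D / Sigma_a)
L = sqrt(0.5747126 / 0.0926)
L = 2.4913 cm

2.4913


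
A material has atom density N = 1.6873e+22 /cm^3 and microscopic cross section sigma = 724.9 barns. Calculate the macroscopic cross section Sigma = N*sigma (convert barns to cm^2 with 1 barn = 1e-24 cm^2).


Sigma = N * sigma_barns * 1e-24
Sigma = 1.6873e+22 * 724.9 * 1e-24
Sigma = 12.231 /cm

12.231


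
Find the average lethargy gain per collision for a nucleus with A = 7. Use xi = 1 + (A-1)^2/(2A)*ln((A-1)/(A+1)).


xi = 1 + (A-1)^2/(2A) * ln((A-1)/(A+1))
xi = 1 + (7-1)^2/(2*7) * ln((7-1)/(7 +1))
xi = 0.26025

0.26025


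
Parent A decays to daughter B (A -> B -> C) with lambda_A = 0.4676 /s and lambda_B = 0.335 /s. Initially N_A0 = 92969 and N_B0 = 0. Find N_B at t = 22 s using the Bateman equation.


N_B(t) = lambda_A * N_A0 / (lambda_B - lambda_A) * [exp(-lambda_A*t) - exp(-lambda_B*t)]
exp(-0.4676*22) = 3.406637e-05; exp(-0.335*22) = 6.298682e-04
N_B = 0.4676 * 92969 / (0.335 - 0.4676) * (3.406637e-05 - 6.298682e-04)
N_B = 195.33

195.33


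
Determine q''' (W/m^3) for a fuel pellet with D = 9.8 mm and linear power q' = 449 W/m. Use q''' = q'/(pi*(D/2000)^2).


r = D / 2 / 1000 = 9.8 / 2 / 1000 = 0.0049 m
q''' = q' / (pi * r^2)
q''' = 449 / (pi * 0.0049^2)
q''' = 5.9526e+06 W/m^3

5.9526e+06


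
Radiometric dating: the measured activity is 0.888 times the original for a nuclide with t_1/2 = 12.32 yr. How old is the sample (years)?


lambda = ln(2) / t_half = ln(2) / 12.32 = 0.05626195 /yr
t = -ln(A/A0) / lambda
t = -ln(0.888) / 0.05626195
t = 2.1113 yr

2.1113


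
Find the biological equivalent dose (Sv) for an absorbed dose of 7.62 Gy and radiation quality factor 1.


H = D * Q
H = 7.62 * 1
H = 7.6200 Sv

7.6200


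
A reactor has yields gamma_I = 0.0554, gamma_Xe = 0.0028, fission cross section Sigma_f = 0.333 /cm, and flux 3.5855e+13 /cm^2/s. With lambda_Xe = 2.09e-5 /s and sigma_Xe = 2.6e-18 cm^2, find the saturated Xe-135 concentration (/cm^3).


Xe_eq = (gamma_I + gamma_Xe) * Sigma_f * phi / (lambda_Xe + sigma_Xe * phi)
Numerator = (0.0554 + 0.0028) * 0.333 * 3.5855e+13 = 6.948914e+11
Denominator = 2.09e-5 + 2.6e-18 * 3.5855e+13 = 1.141230e-04
Xe_eq = 6.948914e+11 / 1.141230e-04 = 6.0890e+15 /cm^3

6.0890e+15


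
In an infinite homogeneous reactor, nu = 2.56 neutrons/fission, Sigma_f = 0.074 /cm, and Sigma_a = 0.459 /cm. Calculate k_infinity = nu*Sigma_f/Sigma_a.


k_inf = nu * Sigma_f / Sigma_a
k_inf = 2.56 * 0.074 / 0.459
k_inf = 0.41272

0.41272


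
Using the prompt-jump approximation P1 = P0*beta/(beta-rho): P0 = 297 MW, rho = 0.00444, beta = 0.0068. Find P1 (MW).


P1/P0 = beta / (beta - rho)
P1/P0 = 0.0068 / (0.0068 - 0.00444) = 2.881356
P1 = 297 * 2.881356 = 855.76 MW

855.76


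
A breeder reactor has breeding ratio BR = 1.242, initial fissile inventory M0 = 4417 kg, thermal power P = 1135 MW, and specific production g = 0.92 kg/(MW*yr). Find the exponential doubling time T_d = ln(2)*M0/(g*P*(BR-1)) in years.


Breeding gain G = BR - 1 = 1.242 - 1 = 0.242
Fissile production rate = g * P * G = 0.92 * 1135 * 0.242 = 252.6964 kg/yr
T_d = ln(2) * M0 / (g * P * G)
T_d = ln(2) * 4417 / 252.6964 = 12.116 yr

12.116


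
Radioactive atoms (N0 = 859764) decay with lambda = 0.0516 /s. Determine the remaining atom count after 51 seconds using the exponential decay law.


N = N0 * exp(-lambda * t)
N = 859764 * exp(-0.0516 * 51)
N = 61871

61871


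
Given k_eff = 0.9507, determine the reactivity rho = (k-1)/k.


rho = (k_eff - 1) / k_eff
rho = (0.9507 - 1) / 0.9507
rho = -0.051857

-0.051857


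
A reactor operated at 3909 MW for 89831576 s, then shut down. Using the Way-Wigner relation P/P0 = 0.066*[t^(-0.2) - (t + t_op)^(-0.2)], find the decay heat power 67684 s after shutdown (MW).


P/P0 = 0.066 * [t^(-0.2) - (t + t_op)^(-0.2)]
P/P0 = 0.066 * [67684^(-0.2) - (67684 + 89831576)^(-0.2)]
P/P0 = 0.066 * [0.1081192 - 0.02565953] = 0.005442338
P = 3909 * 0.005442338 = 21.274 MW

21.274


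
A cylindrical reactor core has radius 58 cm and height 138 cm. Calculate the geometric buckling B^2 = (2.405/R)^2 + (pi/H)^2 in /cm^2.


B^2 = (2.405/R)^2 + (pi/H)^2
B^2 = (2.405/58)^2 + (pi/138)^2
B^2 = 0.0022376 /cm^2

0.0022376


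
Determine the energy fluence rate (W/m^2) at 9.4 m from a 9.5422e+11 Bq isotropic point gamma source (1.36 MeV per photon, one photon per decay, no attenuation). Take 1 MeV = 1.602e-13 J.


psi = A * E * 1.602e-13 / (4*pi*r^2)
psi = 9.5422e+11 * 1.36 * 1.602e-13 / (4*pi*9.4^2)
psi = 1.8723e-04 W/m^2

1.8723e-04


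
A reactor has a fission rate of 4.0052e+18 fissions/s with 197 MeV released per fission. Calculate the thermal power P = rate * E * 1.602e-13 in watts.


P = fission_rate * E_MeV * 1.602e-13
P = 4.0052e+18 * 197 * 1.602e-13
P = 1.2640e+08 W

1.2640e+08


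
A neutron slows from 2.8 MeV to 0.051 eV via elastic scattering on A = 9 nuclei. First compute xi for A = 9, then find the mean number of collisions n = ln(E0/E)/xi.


xi = 1 + (A-1)^2/(2A)*ln((A-1)/(A+1)) = 0.2066007 (for A = 9)
n = ln(E0/E) / xi
n = ln(2.8e6 / 0.051) / 0.2066007
n = ln(5.490196e+07) / 0.2066007 = 86.258

86.258


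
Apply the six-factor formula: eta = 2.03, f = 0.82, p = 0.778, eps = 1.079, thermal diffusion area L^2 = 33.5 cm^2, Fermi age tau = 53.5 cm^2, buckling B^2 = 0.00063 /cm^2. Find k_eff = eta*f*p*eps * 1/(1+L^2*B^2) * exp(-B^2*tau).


k_inf = eta*f*p*eps = 2.03*0.82*0.778*1.079 = 1.397368
P_TNL = 1/(1 + L^2*B^2) = 1/(1 + 33.5*0.00063) = 0.9793312
P_FNL = exp(-B^2*tau) = exp(-0.00063*53.5) = 0.9668567
k_eff = k_inf * P_TNL * P_FNL = 1.397368 * 0.9793312 * 0.9668567
k_eff = 1.3231

1.3231


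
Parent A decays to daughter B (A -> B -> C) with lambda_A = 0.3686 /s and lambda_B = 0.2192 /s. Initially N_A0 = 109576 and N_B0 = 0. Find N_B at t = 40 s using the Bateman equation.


N_B(t) = lambda_A * N_A0 / (lambda_B - lambda_A) * [exp(-lambda_A*t) - exp(-lambda_B*t)]
exp(-0.3686*40) = 3.951502e-07; exp(-0.2192*40) = 1.556345e-04
N_B = 0.3686 * 109576 / (0.2192 - 0.3686) * (3.951502e-07 - 1.556345e-04)
N_B = 41.968

41.968


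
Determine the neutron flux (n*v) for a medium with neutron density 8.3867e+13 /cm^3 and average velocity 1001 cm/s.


phi = n * v
phi = 8.3867e+13 * 1001
phi = 8.3951e+16 /cm^2/s

8.3951e+16


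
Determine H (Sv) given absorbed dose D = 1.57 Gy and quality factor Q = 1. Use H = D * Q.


H = D * Q
H = 1.57 * 1
H = 1.5700 Sv

1.5700


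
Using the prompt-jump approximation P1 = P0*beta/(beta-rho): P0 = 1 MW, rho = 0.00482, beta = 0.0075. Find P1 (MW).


P1/P0 = beta / (beta - rho)
P1/P0 = 0.0075 / (0.0075 - 0.00482) = 2.798507
P1 = 1 * 2.798507 = 2.7985 MW

2.7985


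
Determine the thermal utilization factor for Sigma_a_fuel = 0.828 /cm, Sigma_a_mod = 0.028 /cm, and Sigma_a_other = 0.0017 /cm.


f = Sigma_a_fuel / (Sigma_a_fuel + Sigma_a_mod + Sigma_a_other)
f = 0.828 / (0.828 + 0.028 + 0.0017)
f = 0.96537

0.96537


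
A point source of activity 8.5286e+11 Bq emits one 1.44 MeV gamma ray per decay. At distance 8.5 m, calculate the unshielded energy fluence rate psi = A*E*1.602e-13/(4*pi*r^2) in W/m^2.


psi = A * E * 1.602e-13 / (4*pi*r^2)
psi = 8.5286e+11 * 1.44 * 1.602e-13 / (4*pi*8.5^2)
psi = 2.1670e-04 W/m^2

2.1670e-04


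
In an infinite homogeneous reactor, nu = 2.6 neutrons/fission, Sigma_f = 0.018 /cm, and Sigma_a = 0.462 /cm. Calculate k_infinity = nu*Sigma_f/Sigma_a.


k_inf = nu * Sigma_f / Sigma_a
k_inf = 2.6 * 0.018 / 0.462
k_inf = 0.10130

0.10130


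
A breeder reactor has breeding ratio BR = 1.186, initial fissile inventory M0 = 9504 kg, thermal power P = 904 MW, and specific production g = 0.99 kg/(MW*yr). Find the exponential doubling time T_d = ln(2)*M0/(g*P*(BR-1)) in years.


Breeding gain G = BR - 1 = 1.186 - 1 = 0.186
Fissile production rate = g * P * G = 0.99 * 904 * 0.186 = 166.46256 kg/yr
T_d = ln(2) * M0 / (g * P * G)
T_d = ln(2) * 9504 / 166.46256 = 39.574 yr

39.574


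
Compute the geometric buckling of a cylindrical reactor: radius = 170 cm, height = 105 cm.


B^2 = (2.405/R)^2 + (pi/H)^2
B^2 = (2.405/170)^2 + (pi/105)^2
B^2 = 0.0010953 /cm^2

0.0010953


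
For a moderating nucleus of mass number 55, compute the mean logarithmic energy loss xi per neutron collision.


xi = 1 + (A-1)^2/(2A) * ln((A-1)/(A+1))
xi = 1 + (55-1)^2/(2*55) * ln((55-1)/(55 +1))
xi = 0.035927

0.035927


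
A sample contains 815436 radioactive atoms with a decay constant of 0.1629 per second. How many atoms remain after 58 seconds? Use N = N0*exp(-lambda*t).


N = N0 * exp(-lambda * t)
N = 815436 * exp(-0.1629 * 58)
N = 64.282

64.282


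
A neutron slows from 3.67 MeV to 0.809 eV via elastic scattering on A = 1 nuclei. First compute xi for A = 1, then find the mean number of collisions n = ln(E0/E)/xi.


xi = 1 + (A-1)^2/(2A)*ln((A-1)/(A+1)) = 1 (for A = 1)
n = ln(E0/E) / xi
n = ln(3.67e6 / 0.809) / 1
n = ln(4.536465e+06) / 1 = 15.328

15.328


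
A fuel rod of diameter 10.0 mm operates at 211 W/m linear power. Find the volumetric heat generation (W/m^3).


r = D / 2 / 1000 = 10.0 / 2 / 1000 = 0.005 m
q''' = q' / (pi * r^2)
q''' = 211 / (pi * 0.005^2)
q''' = 2.6865e+06 W/m^3

2.6865e+06


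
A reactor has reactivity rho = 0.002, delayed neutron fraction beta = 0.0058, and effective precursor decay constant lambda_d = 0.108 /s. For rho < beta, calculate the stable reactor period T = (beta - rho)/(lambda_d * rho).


T = (beta - rho) / (lambda_d * rho)
T = (0.0058 - 0.002) / (0.108 * 0.002)
T = 17.593 s

17.593


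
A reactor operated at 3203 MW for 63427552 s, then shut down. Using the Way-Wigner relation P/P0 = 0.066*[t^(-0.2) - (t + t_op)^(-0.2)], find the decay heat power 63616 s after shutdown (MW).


P/P0 = 0.066 * [t^(-0.2) - (t + t_op)^(-0.2)]
P/P0 = 0.066 * [63616^(-0.2) - (63616 + 63427552)^(-0.2)]
P/P0 = 0.066 * [0.1094679 - 0.02750789] = 0.005409361
P = 3203 * 0.005409361 = 17.326 MW

17.326


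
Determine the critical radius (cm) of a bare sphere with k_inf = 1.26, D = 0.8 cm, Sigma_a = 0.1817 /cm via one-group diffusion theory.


L^2 = D / Sigma_a = 0.8 / 0.1817 = 4.402862 cm^2
B_m^2 = (k_inf - 1) / L^2 = (1.26 - 1) / 4.402862 = 0.05905250 /cm^2
For a bare sphere: B_g = pi/R, so R_c = pi / sqrt(B_m^2)
R_c = pi / sqrt(0.05905250) = 12.928 cm

12.928


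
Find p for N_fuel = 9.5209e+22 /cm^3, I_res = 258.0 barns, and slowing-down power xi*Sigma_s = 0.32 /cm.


p = exp(-N * I * 1e-24 / (xi*Sigma_s))
p = exp(-9.5209e+22 * 258.0 * 1e-24 / 0.32)
p = 4.5981e-34

4.5981e-34


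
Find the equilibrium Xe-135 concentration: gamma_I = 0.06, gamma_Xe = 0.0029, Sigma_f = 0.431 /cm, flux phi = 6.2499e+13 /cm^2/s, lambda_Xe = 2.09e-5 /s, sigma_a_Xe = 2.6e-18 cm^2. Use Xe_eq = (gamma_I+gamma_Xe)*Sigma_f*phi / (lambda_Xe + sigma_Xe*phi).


Xe_eq = (gamma_I + gamma_Xe) * Sigma_f * phi / (lambda_Xe + sigma_Xe * phi)
Numerator = (0.06 + 0.0029) * 0.431 * 6.2499e+13 = 1.694342e+12
Denominator = 2.09e-5 + 2.6e-18 * 6.2499e+13 = 1.833974e-04
Xe_eq = 1.694342e+12 / 1.833974e-04 = 9.2386e+15 /cm^3

9.2386e+15


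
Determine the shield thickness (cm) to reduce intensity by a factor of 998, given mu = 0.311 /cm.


x = ln(factor) / mu
x = ln(998) / 0.311
x = 22.205 cm

22.205


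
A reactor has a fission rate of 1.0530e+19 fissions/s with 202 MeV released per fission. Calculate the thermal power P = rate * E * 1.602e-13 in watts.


P = fission_rate * E_MeV * 1.602e-13
P = 1.0530e+19 * 202 * 1.602e-13
P = 3.4076e+08 W

3.4076e+08


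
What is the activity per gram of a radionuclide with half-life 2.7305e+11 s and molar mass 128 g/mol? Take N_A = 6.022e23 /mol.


lambda = ln(2) / t_half = ln(2) / 2.7305e+11 = 2.538536e-12 /s
SA = lambda * N_A / M
SA = 2.538536e-12 * 6.022e23 / 128
SA = 1.1943e+10 Bq/g

1.1943e+10


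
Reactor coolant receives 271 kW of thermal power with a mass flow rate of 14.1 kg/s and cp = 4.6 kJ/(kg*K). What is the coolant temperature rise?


dT = Q / (m_dot * cp)
dT = 271 / (14.1 * 4.6)
dT = 4.1782 C

4.1782


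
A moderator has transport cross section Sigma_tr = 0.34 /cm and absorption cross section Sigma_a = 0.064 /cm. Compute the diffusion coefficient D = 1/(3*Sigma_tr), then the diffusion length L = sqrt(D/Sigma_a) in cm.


D = 1 / (3 * Sigma_tr) = 1 / (3 * 0.34) = 0.9803922 cm
L = sqrt(D / Sigma_a)
L = sqrt(0.9803922 / 0.064)
L = 3.9139 cm

3.9139


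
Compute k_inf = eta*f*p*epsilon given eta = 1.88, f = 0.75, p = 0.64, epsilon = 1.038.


k_inf = eta * f * p * epsilon
k_inf = 1.88 * 0.75 * 0.64 * 1.038
k_inf = 0.93669

0.93669


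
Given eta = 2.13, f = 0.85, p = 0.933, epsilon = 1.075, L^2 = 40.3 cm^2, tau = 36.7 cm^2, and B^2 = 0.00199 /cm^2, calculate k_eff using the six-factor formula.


k_inf = eta*f*p*eps = 2.13*0.85*0.933*1.075 = 1.815886
P_TNL = 1/(1 + L^2*B^2) = 1/(1 + 40.3*0.00199) = 0.9257571
P_FNL = exp(-B^2*tau) = exp(-0.00199*36.7) = 0.9295702
k_eff = k_inf * P_TNL * P_FNL = 1.815886 * 0.9257571 * 0.9295702
k_eff = 1.5627

1.5627


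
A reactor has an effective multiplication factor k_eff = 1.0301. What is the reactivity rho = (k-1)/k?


rho = (k_eff - 1) / k_eff
rho = (1.0301 - 1) / 1.0301
rho = 0.029220

0.029220


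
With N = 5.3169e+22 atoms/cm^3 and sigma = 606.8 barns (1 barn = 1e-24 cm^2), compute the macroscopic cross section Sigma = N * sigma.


Sigma = N * sigma_barns * 1e-24
Sigma = 5.3169e+22 * 606.8 * 1e-24
Sigma = 32.263 /cm

32.263


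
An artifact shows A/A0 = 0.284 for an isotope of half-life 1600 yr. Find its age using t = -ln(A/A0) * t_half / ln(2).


lambda = ln(2) / t_half = ln(2) / 1600 = 4.332170e-04 /yr
t = -ln(A/A0) / lambda
t = -ln(0.284) / 4.332170e-04
t = 2905.7 yr

2905.7


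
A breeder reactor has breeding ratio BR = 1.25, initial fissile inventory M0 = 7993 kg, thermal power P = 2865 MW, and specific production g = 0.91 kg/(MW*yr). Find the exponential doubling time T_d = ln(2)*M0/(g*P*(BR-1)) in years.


Breeding gain G = BR - 1 = 1.25 - 1 = 0.25
Fissile production rate = g * P * G = 0.91 * 2865 * 0.25 = 651.7875 kg/yr
T_d = ln(2) * M0 / (g * P * G)
T_d = ln(2) * 7993 / 651.7875 = 8.5002 yr

8.5002


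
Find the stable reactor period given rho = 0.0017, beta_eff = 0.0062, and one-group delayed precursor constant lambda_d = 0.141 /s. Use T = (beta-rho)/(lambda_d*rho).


T = (beta - rho) / (lambda_d * rho)
T = (0.0062 - 0.0017) / (0.141 * 0.0017)
T = 18.773 s

18.773


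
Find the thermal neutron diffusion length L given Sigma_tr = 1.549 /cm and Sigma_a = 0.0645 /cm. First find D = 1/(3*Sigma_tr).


D = 1 / (3 * Sigma_tr) = 1 / (3 * 1.549) = 0.2151926 cm
L = sqrt(D / Sigma_a)
L = sqrt(0.2151926 / 0.0645)
L = 1.8266 cm

1.8266


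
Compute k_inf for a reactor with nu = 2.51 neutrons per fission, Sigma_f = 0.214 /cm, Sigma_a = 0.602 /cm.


k_inf = nu * Sigma_f / Sigma_a
k_inf = 2.51 * 0.214 / 0.602
k_inf = 0.89226

0.89226


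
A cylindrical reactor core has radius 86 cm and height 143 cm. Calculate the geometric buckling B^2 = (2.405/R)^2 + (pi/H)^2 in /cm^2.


B^2 = (2.405/R)^2 + (pi/H)^2
B^2 = (2.405/86)^2 + (pi/143)^2
B^2 = 0.0012647 /cm^2

0.0012647


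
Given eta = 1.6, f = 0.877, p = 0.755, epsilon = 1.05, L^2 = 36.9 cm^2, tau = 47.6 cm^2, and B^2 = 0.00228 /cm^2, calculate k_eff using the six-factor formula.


k_inf = eta*f*p*eps = 1.6*0.877*0.755*1.05 = 1.112387
P_TNL = 1/(1 + L^2*B^2) = 1/(1 + 36.9*0.00228) = 0.9223969
P_FNL = exp(-B^2*tau) = exp(-0.00228*47.6) = 0.8971538
k_eff = k_inf * P_TNL * P_FNL = 1.112387 * 0.9223969 * 0.8971538
k_eff = 0.92054

0.92054


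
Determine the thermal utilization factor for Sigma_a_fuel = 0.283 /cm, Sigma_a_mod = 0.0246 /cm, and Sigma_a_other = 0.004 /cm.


f = Sigma_a_fuel / (Sigma_a_fuel + Sigma_a_mod + Sigma_a_other)
f = 0.283 / (0.283 + 0.0246 + 0.004)
f = 0.90822

0.90822


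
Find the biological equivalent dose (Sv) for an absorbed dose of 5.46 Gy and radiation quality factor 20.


H = D * Q
H = 5.46 * 20
H = 109.20 Sv

109.20


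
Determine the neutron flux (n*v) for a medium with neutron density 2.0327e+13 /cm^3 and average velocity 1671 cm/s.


phi = n * v
phi = 2.0327e+13 * 1671
phi = 3.3966e+16 /cm^2/s

3.3966e+16


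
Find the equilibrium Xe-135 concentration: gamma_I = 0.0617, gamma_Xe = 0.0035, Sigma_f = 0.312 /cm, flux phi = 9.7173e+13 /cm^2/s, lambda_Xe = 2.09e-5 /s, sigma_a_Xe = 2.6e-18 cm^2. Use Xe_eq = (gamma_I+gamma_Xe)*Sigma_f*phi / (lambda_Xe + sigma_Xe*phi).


Xe_eq = (gamma_I + gamma_Xe) * Sigma_f * phi / (lambda_Xe + sigma_Xe * phi)
Numerator = (0.0617 + 0.0035) * 0.312 * 9.7173e+13 = 1.976732e+12
Denominator = 2.09e-5 + 2.6e-18 * 9.7173e+13 = 2.735498e-04
Xe_eq = 1.976732e+12 / 2.735498e-04 = 7.2262e+15 /cm^3

7.2262e+15


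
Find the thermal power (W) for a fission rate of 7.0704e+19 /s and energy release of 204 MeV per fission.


P = fission_rate * E_MeV * 1.602e-13
P = 7.0704e+19 * 204 * 1.602e-13
P = 2.3107e+09 W

2.3107e+09


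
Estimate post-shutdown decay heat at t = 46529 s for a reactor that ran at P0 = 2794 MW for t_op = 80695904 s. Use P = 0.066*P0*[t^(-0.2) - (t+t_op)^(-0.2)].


P/P0 = 0.066 * [t^(-0.2) - (t + t_op)^(-0.2)]
P/P0 = 0.066 * [46529^(-0.2) - (46529 + 80695904)^(-0.2)]
P/P0 = 0.066 * [0.1165347 - 0.02621680] = 0.005960981
P = 2794 * 0.005960981 = 16.655 MW

16.655


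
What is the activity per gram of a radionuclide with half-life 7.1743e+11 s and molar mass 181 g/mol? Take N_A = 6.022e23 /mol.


lambda = ln(2) / t_half = ln(2) / 7.1743e+11 = 9.661530e-13 /s
SA = lambda * N_A / M
SA = 9.661530e-13 * 6.022e23 / 181
SA = 3.2145e+09 Bq/g

3.2145e+09


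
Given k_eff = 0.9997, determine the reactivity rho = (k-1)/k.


rho = (k_eff - 1) / k_eff
rho = (0.9997 - 1) / 0.9997
rho = -3.0009e-04

-3.0009e-04


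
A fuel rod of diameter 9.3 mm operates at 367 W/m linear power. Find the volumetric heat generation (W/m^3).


r = D / 2 / 1000 = 9.3 / 2 / 1000 = 0.00465 m
q''' = q' / (pi * r^2)
q''' = 367 / (pi * 0.00465^2)
q''' = 5.4027e+06 W/m^3

5.4027e+06


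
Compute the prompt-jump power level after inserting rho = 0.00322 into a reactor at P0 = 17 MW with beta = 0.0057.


P1/P0 = beta / (beta - rho)
P1/P0 = 0.0057 / (0.0057 - 0.00322) = 2.298387
P1 = 17 * 2.298387 = 39.073 MW

39.073


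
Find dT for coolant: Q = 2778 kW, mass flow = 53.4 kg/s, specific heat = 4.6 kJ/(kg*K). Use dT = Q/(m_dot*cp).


dT = Q / (m_dot * cp)
dT = 2778 / (53.4 * 4.6)
dT = 11.309 C

11.309


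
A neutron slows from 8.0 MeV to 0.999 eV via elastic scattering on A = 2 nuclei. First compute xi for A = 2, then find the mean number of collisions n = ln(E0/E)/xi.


xi = 1 + (A-1)^2/(2A)*ln((A-1)/(A+1)) = 0.7253469 (for A = 2)
n = ln(E0/E) / xi
n = ln(8.0e6 / 0.999) / 0.7253469
n = ln(8.008008e+06) / 0.7253469 = 21.915

21.915


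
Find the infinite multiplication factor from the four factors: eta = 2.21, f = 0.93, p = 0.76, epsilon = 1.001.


k_inf = eta * f * p * epsilon
k_inf = 2.21 * 0.93 * 0.76 * 1.001
k_inf = 1.5636

1.5636


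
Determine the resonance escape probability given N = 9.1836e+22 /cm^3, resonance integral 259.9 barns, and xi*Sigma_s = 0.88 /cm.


p = exp(-N * I * 1e-24 / (xi*Sigma_s))
p = exp(-9.1836e+22 * 259.9 * 1e-24 / 0.88)
p = 1.6621e-12

1.6621e-12


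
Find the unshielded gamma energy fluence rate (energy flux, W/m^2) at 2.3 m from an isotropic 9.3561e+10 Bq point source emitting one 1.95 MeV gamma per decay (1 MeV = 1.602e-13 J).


psi = A * E * 1.602e-13 / (4*pi*r^2)
psi = 9.3561e+10 * 1.95 * 1.602e-13 / (4*pi*2.3^2)
psi = 4.3967e-04 W/m^2

4.3967e-04
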